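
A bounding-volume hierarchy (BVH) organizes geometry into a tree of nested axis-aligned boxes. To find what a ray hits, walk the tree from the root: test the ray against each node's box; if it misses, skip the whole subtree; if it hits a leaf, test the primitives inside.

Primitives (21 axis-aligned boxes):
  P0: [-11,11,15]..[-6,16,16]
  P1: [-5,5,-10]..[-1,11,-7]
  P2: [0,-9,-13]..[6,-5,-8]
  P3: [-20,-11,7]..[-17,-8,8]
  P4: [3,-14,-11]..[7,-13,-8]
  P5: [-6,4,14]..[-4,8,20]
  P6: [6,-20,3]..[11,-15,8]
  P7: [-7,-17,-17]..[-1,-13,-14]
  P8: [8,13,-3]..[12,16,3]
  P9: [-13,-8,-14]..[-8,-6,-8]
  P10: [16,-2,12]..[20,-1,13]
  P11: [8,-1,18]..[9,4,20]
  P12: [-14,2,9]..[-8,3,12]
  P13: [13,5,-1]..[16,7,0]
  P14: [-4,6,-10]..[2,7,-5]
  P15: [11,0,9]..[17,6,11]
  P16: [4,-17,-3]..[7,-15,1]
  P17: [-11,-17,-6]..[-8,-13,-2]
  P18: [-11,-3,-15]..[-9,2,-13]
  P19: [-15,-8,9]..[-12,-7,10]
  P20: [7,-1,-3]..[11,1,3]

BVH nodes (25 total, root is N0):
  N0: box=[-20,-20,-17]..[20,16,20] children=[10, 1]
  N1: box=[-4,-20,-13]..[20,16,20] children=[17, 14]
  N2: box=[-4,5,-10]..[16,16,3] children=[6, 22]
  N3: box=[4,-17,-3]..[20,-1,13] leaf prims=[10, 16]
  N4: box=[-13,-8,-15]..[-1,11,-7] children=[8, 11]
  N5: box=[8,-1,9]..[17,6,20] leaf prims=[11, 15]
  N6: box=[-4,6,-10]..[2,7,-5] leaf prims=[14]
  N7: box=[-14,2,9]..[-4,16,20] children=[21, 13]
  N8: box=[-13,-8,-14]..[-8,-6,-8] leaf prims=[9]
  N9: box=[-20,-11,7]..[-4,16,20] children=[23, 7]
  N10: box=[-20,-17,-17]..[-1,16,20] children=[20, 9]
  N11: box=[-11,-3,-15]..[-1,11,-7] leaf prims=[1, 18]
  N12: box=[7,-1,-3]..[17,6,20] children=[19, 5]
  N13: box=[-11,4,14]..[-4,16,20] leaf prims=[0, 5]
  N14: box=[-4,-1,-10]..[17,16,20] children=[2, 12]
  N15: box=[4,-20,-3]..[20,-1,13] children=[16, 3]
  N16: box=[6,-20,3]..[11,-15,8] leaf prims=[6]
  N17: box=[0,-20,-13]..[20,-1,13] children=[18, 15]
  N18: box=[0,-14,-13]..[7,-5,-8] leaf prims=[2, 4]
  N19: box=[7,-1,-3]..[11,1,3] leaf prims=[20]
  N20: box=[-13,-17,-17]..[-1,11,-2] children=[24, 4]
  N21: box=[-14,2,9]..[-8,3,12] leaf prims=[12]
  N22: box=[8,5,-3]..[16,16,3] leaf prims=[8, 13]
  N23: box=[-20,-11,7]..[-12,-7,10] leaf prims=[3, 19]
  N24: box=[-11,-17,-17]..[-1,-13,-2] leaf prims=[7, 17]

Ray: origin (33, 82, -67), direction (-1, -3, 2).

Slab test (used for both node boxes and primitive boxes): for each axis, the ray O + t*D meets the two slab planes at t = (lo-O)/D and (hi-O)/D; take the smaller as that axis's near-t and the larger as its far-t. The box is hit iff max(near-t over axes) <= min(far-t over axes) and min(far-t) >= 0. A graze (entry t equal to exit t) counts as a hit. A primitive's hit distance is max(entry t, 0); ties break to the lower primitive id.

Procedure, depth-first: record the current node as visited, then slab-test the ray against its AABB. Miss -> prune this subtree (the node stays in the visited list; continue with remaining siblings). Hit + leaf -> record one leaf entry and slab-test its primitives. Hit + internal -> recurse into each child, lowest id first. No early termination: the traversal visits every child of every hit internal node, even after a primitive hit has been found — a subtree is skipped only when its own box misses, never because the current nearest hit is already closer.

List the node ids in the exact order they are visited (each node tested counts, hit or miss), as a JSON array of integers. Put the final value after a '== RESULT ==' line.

Trace the traversal:
N0 x:[13,53] y:[22,34] z:[25,87/2] -> hit [25,34], descend [1, 10]
  N1 x:[13,37] y:[22,34] z:[27,87/2] -> hit [27,34], descend [14, 17]
    N14 x:[16,37] y:[22,83/3] z:[57/2,87/2] -> miss, prune
    N17 x:[13,33] y:[83/3,34] z:[27,40] -> hit [83/3,33], descend [15, 18]
      N15 x:[13,29] y:[83/3,34] z:[32,40] -> miss, prune
      N18 x:[26,33] y:[29,32] z:[27,59/2] -> hit [29,59/2] leaf, test {P2@t=29, P4(miss)}
  N10 x:[34,53] y:[22,33] z:[25,87/2] -> miss, prune

7 AABB tests over nodes [0, 1, 14, 17, 15, 18, 10]; 1 leaf entered; closest P2.

== RESULT ==
[0, 1, 14, 17, 15, 18, 10]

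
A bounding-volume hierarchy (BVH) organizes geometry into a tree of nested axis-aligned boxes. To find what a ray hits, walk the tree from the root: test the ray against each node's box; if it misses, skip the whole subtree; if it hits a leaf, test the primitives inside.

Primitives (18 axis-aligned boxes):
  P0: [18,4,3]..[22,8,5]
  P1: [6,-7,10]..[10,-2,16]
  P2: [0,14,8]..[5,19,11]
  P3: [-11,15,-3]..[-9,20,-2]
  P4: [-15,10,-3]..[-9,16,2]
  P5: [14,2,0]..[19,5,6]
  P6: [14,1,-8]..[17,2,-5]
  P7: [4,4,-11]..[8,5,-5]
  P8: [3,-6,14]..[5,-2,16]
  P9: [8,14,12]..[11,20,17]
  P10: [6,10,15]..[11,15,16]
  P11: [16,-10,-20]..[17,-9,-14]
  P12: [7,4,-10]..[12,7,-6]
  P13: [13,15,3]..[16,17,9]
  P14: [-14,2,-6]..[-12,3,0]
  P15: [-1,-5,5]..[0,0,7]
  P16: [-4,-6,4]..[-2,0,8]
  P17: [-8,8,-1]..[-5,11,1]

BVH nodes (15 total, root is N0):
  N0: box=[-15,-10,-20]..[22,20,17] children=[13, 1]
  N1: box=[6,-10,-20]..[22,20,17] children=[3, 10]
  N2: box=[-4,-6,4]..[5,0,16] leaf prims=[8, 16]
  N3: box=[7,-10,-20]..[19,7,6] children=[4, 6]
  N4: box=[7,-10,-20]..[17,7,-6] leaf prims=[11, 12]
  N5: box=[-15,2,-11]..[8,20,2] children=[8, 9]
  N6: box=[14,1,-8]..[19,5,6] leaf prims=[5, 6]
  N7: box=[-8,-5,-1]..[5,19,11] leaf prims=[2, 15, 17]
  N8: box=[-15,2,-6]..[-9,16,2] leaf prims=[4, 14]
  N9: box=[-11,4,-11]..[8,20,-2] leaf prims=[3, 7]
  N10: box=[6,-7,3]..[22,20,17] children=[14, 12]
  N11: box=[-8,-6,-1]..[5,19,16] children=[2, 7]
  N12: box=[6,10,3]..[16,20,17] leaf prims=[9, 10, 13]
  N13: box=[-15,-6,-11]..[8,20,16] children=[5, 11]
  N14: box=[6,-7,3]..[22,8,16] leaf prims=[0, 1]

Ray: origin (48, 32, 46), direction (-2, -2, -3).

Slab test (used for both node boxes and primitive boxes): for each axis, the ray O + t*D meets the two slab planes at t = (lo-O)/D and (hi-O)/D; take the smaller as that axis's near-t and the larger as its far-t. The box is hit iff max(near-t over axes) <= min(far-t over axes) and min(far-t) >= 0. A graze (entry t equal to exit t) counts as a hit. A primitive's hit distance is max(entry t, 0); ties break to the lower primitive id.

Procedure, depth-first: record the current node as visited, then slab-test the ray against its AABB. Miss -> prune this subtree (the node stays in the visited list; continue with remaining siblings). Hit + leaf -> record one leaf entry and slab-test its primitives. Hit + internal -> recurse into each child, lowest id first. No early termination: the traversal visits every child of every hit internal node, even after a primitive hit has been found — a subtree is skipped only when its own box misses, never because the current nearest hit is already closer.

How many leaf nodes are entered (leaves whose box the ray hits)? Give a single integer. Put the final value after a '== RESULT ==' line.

Traverse from the root:
N0 x:[13,63/2] y:[6,21] z:[29/3,22] -> hit [13,21], descend [1, 13]
  N1 x:[13,21] y:[6,21] z:[29/3,22] -> hit [13,21], descend [3, 10]
    N3 x:[29/2,41/2] y:[25/2,21] z:[40/3,22] -> hit [29/2,41/2], descend [4, 6]
      N4 x:[31/2,41/2] y:[25/2,21] z:[52/3,22] -> hit [52/3,41/2] leaf, test {P11(miss), P12(miss)}
      N6 x:[29/2,17] y:[27/2,31/2] z:[40/3,18] -> hit [29/2,31/2] leaf, test {P5@t=29/2, P6(miss)}
    N10 x:[13,21] y:[6,39/2] z:[29/3,43/3] -> hit [13,43/3], descend [12, 14]
      N12 x:[16,21] y:[6,11] z:[29/3,43/3] -> miss, prune
      N14 x:[13,21] y:[12,39/2] z:[10,43/3] -> hit [13,43/3] leaf, test {P0@t=41/3, P1(miss)}
  N13 x:[20,63/2] y:[6,19] z:[10,19] -> miss, prune

Visited [0, 1, 3, 4, 6, 10, 12, 14, 13]. Tests: 9 box, 3 leaf. Nearest: P0.

== RESULT ==
3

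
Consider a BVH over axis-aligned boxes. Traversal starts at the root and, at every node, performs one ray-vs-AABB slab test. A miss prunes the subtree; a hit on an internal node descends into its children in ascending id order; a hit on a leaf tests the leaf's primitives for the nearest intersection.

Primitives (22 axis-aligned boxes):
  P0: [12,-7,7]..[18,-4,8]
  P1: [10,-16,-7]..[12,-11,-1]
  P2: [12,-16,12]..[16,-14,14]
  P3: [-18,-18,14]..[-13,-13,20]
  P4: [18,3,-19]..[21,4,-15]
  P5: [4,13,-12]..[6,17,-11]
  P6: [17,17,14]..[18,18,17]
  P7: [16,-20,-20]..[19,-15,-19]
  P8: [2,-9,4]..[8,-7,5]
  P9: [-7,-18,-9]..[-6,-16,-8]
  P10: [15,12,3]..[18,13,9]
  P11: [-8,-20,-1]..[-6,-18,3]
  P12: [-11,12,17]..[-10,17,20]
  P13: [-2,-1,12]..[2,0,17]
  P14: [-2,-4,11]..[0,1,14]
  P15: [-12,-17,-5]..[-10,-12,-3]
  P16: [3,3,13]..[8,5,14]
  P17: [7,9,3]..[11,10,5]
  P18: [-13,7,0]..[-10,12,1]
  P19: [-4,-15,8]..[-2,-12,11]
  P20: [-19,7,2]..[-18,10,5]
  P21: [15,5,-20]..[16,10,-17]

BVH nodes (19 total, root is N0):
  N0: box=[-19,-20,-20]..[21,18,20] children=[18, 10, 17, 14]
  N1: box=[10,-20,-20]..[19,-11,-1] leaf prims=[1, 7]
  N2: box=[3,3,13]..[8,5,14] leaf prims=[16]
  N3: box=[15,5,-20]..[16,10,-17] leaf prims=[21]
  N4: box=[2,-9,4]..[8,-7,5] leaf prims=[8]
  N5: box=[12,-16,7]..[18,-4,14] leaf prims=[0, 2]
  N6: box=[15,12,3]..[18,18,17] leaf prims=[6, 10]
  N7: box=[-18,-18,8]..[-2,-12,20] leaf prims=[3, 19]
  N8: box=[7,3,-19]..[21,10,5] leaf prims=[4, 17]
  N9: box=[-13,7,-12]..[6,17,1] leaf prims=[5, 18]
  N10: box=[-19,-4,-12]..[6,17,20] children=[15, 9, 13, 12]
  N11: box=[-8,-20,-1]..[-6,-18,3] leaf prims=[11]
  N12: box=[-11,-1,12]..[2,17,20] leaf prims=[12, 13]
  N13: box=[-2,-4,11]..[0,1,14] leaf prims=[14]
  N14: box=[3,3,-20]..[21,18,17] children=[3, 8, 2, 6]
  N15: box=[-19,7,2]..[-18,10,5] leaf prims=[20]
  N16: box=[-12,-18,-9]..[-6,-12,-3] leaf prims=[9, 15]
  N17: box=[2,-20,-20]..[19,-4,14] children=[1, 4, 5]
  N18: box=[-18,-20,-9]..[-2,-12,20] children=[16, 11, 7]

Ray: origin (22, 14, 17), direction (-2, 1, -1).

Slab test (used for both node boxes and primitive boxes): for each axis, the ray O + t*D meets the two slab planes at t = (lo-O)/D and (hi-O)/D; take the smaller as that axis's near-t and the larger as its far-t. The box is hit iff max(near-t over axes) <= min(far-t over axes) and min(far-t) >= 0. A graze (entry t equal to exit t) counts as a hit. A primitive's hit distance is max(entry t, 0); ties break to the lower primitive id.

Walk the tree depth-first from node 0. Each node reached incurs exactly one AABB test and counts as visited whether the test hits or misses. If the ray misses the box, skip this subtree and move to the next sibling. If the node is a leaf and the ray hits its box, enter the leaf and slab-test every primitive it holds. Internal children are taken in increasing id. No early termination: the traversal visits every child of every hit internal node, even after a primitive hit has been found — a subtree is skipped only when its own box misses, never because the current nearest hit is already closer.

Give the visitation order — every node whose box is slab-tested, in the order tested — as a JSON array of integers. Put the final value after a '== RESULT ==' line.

Walk:
N0 x:[1/2,41/2] y:[-34,4] z:[-3,37] -> hit [1/2,4], descend [10, 14, 17, 18]
  N10 x:[8,41/2] y:[-18,3] z:[-3,29] -> miss, prune
  N14 x:[1/2,19/2] y:[-11,4] z:[0,37] -> hit [1/2,4], descend [2, 3, 6, 8]
    N2 x:[7,19/2] y:[-11,-9] z:[3,4] -> miss, prune
    N3 x:[3,7/2] y:[-9,-4] z:[34,37] -> miss, prune
    N6 x:[2,7/2] y:[-2,4] z:[0,14] -> hit [2,7/2] leaf, test {P6(miss), P10(miss)}
    N8 x:[1/2,15/2] y:[-11,-4] z:[12,36] -> miss, prune
  N17 x:[3/2,10] y:[-34,-18] z:[3,37] -> miss, prune
  N18 x:[12,20] y:[-34,-26] z:[-3,26] -> miss, prune

Visited [0, 10, 14, 2, 3, 6, 8, 17, 18]. Tests: 9 box, 1 leaf. Nearest: miss.

== RESULT ==
[0, 10, 14, 2, 3, 6, 8, 17, 18]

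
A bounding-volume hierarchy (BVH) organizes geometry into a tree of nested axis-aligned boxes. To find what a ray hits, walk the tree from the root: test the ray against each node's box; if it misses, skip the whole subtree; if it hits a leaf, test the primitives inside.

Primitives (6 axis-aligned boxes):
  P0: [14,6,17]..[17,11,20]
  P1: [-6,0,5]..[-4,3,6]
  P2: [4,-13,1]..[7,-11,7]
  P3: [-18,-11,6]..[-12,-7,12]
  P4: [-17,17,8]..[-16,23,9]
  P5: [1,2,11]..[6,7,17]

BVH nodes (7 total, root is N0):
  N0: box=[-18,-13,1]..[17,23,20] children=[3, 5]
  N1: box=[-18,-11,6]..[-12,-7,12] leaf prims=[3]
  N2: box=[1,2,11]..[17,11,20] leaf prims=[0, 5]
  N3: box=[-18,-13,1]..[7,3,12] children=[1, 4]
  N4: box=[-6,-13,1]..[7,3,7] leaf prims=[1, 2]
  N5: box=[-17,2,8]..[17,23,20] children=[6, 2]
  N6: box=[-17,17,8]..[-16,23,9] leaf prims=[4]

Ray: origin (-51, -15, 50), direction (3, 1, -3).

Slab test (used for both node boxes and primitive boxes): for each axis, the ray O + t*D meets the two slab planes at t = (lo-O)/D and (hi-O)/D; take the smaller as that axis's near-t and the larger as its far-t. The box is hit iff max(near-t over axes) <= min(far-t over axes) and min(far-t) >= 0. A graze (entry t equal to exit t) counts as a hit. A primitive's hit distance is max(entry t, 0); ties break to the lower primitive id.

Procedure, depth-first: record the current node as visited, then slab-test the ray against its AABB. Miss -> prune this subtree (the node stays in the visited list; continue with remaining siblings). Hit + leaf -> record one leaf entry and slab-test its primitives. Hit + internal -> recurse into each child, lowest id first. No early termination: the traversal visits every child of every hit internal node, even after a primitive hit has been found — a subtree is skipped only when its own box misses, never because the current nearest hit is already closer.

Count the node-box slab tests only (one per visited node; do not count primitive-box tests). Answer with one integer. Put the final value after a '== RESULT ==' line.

Trace the traversal:
N0 x:[11,68/3] y:[2,38] z:[10,49/3] -> hit [11,49/3], descend [3, 5]
  N3 x:[11,58/3] y:[2,18] z:[38/3,49/3] -> hit [38/3,49/3], descend [1, 4]
    N1 x:[11,13] y:[4,8] z:[38/3,44/3] -> miss, prune
    N4 x:[15,58/3] y:[2,18] z:[43/3,49/3] -> hit [15,49/3] leaf, test {P1@t=15, P2(miss)}
  N5 x:[34/3,68/3] y:[17,38] z:[10,14] -> miss, prune

order=[0, 3, 1, 4, 5]  |boxes|=5  |leaves|=1  hit=P1

== RESULT ==
5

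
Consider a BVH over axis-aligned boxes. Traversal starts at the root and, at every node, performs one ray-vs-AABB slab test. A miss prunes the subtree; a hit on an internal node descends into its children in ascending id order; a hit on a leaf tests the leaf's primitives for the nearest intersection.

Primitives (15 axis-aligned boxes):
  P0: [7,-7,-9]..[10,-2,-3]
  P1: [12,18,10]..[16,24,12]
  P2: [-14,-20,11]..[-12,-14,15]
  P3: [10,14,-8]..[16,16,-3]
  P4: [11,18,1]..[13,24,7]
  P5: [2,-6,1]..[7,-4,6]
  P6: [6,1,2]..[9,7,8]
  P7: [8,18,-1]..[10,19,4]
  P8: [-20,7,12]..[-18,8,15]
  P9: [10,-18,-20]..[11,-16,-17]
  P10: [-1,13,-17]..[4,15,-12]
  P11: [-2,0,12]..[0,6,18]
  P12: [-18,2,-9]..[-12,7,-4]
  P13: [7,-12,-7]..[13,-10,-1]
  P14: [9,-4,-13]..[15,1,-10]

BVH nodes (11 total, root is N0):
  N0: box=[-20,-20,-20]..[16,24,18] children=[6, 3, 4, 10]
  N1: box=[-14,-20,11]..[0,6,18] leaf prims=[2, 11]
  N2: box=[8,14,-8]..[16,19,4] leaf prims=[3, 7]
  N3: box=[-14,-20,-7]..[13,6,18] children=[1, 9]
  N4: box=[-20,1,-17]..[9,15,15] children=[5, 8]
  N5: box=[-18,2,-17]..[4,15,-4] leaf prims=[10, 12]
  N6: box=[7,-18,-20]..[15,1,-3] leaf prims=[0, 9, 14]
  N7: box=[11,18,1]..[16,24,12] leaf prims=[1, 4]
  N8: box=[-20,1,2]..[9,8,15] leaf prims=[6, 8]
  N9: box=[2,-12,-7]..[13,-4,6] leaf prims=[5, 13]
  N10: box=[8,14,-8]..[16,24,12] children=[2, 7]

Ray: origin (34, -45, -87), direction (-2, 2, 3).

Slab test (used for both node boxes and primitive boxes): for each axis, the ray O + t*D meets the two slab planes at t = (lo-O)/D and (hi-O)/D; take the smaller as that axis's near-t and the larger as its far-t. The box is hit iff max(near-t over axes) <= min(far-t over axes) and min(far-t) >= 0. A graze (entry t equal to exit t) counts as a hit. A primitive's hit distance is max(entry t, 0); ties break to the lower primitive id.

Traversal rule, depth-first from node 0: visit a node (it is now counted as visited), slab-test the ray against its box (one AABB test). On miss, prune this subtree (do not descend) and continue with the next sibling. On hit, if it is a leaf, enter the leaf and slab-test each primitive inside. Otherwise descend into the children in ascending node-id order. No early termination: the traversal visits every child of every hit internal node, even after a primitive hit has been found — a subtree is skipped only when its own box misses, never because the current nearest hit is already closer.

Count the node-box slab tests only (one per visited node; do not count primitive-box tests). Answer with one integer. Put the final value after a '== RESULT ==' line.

Trace the traversal:
N0 x:[9,27] y:[25/2,69/2] z:[67/3,35] -> hit [67/3,27], descend [3, 4, 6, 10]
  N3 x:[21/2,24] y:[25/2,51/2] z:[80/3,35] -> miss, prune
  N4 x:[25/2,27] y:[23,30] z:[70/3,34] -> hit [70/3,27], descend [5, 8]
    N5 x:[15,26] y:[47/2,30] z:[70/3,83/3] -> hit [47/2,26] leaf, test {P10(miss), P12@t=26}
    N8 x:[25/2,27] y:[23,53/2] z:[89/3,34] -> miss, prune
  N6 x:[19/2,27/2] y:[27/2,23] z:[67/3,28] -> miss, prune
  N10 x:[9,13] y:[59/2,69/2] z:[79/3,33] -> miss, prune

Visited [0, 3, 4, 5, 8, 6, 10]. Tests: 7 box, 1 leaf. Nearest: P12.

== RESULT ==
7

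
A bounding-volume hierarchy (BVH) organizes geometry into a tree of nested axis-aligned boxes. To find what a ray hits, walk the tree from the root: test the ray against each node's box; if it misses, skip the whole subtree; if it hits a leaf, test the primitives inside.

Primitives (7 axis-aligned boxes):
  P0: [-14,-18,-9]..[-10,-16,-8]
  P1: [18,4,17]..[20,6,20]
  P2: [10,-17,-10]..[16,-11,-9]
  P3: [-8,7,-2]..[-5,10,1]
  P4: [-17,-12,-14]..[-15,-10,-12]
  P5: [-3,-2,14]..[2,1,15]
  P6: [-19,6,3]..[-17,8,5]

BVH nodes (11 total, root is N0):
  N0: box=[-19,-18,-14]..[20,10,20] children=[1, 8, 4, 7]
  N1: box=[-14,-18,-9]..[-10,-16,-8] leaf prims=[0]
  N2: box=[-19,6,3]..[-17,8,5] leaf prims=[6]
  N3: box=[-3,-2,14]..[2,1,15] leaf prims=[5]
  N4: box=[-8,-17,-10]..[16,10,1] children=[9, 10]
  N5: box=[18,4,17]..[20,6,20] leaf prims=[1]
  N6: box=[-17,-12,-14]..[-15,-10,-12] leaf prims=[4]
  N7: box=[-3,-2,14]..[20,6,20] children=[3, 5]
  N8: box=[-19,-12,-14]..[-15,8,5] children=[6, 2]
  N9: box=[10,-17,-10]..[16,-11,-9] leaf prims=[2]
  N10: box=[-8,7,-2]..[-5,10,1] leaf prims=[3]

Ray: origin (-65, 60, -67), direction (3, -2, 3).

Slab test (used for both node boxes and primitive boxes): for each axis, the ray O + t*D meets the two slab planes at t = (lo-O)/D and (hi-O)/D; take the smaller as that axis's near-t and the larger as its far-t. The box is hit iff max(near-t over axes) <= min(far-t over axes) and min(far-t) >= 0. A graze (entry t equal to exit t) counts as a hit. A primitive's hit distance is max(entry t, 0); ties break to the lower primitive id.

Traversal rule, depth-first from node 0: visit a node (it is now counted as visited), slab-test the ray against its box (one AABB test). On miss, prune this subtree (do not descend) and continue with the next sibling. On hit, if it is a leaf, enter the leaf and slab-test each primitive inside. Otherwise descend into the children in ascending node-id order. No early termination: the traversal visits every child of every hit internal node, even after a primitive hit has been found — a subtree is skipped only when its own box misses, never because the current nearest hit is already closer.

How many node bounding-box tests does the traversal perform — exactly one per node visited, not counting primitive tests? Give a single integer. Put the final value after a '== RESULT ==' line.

Walk:
N0 x:[46/3,85/3] y:[25,39] z:[53/3,29] -> hit [25,85/3], descend [1, 4, 7, 8]
  N1 x:[17,55/3] y:[38,39] z:[58/3,59/3] -> miss, prune
  N4 x:[19,27] y:[25,77/2] z:[19,68/3] -> miss, prune
  N7 x:[62/3,85/3] y:[27,31] z:[27,29] -> hit [27,85/3], descend [3, 5]
    N3 x:[62/3,67/3] y:[59/2,31] z:[27,82/3] -> miss, prune
    N5 x:[83/3,85/3] y:[27,28] z:[28,29] -> hit [28,28] leaf, test {P1@t=28}
  N8 x:[46/3,50/3] y:[26,36] z:[53/3,24] -> miss, prune

Summary -> nodes [0, 1, 4, 7, 3, 5, 8]; box-tests=7; leaf-entries=1; first=P1

== RESULT ==
7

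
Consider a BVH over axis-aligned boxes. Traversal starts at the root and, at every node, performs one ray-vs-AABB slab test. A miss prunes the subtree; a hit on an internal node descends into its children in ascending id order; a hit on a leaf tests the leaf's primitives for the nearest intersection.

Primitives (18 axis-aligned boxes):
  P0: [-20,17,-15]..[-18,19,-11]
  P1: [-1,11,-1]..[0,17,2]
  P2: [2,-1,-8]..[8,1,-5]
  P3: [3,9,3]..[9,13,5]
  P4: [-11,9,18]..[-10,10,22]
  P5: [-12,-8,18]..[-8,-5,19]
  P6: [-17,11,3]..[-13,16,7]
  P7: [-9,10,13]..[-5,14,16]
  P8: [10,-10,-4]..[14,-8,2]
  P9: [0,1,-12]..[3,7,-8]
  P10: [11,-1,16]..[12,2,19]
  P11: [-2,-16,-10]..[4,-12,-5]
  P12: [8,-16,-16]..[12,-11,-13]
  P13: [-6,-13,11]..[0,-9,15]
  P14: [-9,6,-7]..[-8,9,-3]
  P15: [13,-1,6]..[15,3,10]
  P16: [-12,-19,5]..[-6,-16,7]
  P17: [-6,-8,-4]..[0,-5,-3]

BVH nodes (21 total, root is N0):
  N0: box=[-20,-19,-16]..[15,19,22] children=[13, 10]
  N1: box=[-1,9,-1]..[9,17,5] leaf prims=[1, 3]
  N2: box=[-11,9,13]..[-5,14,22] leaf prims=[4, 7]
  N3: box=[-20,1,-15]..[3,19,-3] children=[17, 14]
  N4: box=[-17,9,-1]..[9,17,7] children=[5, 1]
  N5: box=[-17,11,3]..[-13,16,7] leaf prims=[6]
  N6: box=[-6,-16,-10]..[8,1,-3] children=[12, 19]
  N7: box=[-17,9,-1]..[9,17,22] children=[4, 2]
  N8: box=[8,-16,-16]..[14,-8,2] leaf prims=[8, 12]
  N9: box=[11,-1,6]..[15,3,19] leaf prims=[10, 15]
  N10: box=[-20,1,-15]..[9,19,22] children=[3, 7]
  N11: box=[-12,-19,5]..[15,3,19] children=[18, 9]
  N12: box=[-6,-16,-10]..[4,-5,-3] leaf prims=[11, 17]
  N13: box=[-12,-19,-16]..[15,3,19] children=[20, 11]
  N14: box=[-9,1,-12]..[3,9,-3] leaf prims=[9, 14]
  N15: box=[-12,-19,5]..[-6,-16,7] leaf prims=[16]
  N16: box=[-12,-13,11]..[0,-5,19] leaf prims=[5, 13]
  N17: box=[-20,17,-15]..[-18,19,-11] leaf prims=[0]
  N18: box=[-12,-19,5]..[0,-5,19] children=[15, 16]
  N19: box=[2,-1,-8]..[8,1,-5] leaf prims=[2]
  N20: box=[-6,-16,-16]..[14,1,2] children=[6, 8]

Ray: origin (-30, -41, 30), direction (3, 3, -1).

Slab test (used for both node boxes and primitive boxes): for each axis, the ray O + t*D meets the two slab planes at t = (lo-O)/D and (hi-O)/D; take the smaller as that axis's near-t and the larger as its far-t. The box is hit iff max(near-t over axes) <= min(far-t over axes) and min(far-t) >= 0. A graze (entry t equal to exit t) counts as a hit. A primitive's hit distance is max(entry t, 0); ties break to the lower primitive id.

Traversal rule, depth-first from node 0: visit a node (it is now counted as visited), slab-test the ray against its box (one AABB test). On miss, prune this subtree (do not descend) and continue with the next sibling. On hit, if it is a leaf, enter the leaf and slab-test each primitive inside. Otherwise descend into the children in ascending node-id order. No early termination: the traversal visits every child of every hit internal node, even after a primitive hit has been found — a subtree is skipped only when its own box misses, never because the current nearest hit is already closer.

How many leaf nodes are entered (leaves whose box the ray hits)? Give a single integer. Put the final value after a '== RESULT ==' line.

Traverse from the root:
N0 x:[10/3,15] y:[22/3,20] z:[8,46] -> hit [8,15], descend [10, 13]
  N10 x:[10/3,13] y:[14,20] z:[8,45] -> miss, prune
  N13 x:[6,15] y:[22/3,44/3] z:[11,46] -> hit [11,44/3], descend [11, 20]
    N11 x:[6,15] y:[22/3,44/3] z:[11,25] -> hit [11,44/3], descend [9, 18]
      N9 x:[41/3,15] y:[40/3,44/3] z:[11,24] -> hit [41/3,44/3] leaf, test {P10@t=41/3, P15(miss)}
      N18 x:[6,10] y:[22/3,12] z:[11,25] -> miss, prune
    N20 x:[8,44/3] y:[25/3,14] z:[28,46] -> miss, prune

Visited [0, 10, 13, 11, 9, 18, 20]. Tests: 7 box, 1 leaf. Nearest: P10.

== RESULT ==
1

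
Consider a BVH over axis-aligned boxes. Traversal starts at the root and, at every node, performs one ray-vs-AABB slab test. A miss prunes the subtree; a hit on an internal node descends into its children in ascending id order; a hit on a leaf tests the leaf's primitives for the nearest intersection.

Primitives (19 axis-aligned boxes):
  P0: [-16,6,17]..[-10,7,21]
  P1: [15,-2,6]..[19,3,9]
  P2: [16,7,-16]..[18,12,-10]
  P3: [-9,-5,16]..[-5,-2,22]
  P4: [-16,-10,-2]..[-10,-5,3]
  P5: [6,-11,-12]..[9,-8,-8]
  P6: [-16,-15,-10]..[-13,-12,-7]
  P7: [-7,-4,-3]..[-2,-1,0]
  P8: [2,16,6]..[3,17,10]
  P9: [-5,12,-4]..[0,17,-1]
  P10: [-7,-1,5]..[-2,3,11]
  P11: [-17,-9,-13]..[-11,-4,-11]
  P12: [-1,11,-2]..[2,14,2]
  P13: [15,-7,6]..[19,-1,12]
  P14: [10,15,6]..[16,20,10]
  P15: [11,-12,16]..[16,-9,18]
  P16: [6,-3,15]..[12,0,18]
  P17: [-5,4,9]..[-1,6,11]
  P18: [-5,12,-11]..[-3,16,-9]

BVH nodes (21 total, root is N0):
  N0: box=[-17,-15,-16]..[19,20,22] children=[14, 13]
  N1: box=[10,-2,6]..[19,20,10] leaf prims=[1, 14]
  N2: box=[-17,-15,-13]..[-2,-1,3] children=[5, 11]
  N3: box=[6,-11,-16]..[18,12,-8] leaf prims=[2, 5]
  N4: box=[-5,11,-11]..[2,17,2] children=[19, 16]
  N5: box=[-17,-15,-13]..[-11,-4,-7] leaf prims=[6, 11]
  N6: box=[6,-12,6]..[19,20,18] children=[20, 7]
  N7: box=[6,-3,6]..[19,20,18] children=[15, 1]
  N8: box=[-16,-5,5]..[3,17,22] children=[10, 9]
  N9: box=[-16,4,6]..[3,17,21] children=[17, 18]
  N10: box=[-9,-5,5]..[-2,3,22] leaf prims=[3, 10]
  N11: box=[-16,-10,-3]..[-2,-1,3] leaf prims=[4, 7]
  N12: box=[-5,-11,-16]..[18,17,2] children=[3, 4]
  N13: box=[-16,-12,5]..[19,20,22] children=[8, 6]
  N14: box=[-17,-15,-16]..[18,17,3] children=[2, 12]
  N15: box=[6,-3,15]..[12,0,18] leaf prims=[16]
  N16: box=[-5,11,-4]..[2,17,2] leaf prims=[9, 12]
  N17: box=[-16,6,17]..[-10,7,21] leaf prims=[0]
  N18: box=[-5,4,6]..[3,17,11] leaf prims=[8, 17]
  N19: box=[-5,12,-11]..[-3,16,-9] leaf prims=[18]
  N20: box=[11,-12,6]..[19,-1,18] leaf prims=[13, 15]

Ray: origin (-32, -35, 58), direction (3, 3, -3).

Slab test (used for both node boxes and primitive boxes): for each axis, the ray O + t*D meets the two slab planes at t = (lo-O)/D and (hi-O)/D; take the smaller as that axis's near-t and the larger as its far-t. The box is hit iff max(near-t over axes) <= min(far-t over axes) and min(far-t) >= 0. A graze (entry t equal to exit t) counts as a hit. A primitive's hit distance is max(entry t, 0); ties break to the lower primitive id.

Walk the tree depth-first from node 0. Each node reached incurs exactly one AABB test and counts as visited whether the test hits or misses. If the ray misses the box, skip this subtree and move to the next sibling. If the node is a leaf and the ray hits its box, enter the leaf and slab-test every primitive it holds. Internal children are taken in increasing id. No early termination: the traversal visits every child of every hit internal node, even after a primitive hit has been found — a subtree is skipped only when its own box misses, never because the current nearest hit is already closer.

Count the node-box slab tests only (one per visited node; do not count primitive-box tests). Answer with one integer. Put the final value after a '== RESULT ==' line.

Walk:
N0 x:[5,17] y:[20/3,55/3] z:[12,74/3] -> hit [12,17], descend [13, 14]
  N13 x:[16/3,17] y:[23/3,55/3] z:[12,53/3] -> hit [12,17], descend [6, 8]
    N6 x:[38/3,17] y:[23/3,55/3] z:[40/3,52/3] -> hit [40/3,17], descend [7, 20]
      N7 x:[38/3,17] y:[32/3,55/3] z:[40/3,52/3] -> hit [40/3,17], descend [1, 15]
        N1 x:[14,17] y:[11,55/3] z:[16,52/3] -> hit [16,17] leaf, test {P1(miss), P14(miss)}
        N15 x:[38/3,44/3] y:[32/3,35/3] z:[40/3,43/3] -> miss, prune
      N20 x:[43/3,17] y:[23/3,34/3] z:[40/3,52/3] -> miss, prune
    N8 x:[16/3,35/3] y:[10,52/3] z:[12,53/3] -> miss, prune
  N14 x:[5,50/3] y:[20/3,52/3] z:[55/3,74/3] -> miss, prune

order=[0, 13, 6, 7, 1, 15, 20, 8, 14]  |boxes|=9  |leaves|=1  hit=miss

== RESULT ==
9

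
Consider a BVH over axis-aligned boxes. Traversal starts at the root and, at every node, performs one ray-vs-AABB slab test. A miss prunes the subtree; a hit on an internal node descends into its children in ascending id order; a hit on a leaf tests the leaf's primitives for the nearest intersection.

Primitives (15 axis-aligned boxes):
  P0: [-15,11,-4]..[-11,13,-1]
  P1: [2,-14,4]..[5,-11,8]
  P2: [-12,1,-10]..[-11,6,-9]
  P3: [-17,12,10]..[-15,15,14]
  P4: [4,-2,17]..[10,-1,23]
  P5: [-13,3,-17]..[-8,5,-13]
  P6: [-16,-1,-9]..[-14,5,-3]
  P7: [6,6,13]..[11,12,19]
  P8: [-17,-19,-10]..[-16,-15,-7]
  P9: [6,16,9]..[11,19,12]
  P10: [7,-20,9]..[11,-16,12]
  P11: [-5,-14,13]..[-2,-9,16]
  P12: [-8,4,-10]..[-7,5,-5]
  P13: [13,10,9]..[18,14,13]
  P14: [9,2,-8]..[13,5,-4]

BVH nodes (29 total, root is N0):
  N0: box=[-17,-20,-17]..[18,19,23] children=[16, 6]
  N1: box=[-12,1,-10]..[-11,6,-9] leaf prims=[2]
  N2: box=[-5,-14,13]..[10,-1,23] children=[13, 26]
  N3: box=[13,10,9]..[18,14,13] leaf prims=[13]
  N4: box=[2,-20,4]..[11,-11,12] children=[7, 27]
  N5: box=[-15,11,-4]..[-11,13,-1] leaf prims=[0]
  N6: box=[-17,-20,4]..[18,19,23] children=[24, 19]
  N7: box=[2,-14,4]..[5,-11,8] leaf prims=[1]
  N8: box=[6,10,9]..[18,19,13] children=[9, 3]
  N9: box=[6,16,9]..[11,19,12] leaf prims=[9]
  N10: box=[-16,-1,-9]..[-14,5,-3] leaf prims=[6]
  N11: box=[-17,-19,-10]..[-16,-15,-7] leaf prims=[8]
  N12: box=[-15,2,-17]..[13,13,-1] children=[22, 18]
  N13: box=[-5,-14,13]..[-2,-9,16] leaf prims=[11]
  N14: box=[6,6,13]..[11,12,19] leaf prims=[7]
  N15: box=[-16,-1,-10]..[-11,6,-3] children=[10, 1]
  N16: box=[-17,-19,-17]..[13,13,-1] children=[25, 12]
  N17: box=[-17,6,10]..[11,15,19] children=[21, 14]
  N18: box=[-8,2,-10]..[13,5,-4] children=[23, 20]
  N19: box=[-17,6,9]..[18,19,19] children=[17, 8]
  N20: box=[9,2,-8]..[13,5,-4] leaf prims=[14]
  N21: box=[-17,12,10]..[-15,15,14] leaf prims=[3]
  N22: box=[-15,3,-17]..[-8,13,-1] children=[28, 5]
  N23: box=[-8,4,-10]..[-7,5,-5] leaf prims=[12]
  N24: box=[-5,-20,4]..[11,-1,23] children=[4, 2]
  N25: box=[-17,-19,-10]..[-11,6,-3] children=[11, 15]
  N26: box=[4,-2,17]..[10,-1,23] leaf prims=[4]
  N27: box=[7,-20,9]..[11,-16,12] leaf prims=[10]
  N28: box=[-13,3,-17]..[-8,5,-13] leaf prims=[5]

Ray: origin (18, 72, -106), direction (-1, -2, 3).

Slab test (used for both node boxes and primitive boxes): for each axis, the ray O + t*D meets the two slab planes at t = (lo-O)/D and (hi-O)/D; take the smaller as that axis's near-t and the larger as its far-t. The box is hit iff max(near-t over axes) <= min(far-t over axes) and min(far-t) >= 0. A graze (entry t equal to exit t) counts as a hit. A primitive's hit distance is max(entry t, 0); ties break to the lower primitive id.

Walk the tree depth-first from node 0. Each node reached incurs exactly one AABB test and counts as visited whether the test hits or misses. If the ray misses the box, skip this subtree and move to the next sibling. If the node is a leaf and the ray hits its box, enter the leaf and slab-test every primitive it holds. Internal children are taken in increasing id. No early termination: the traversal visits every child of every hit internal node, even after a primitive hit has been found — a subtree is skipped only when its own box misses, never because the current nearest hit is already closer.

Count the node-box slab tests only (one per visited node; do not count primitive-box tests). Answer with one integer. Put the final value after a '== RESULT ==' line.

Traverse from the root:
N0 x:[0,35] y:[53/2,46] z:[89/3,43] -> hit [89/3,35], descend [6, 16]
  N6 x:[0,35] y:[53/2,46] z:[110/3,43] -> miss, prune
  N16 x:[5,35] y:[59/2,91/2] z:[89/3,35] -> hit [89/3,35], descend [12, 25]
    N12 x:[5,33] y:[59/2,35] z:[89/3,35] -> hit [89/3,33], descend [18, 22]
      N18 x:[5,26] y:[67/2,35] z:[32,34] -> miss, prune
      N22 x:[26,33] y:[59/2,69/2] z:[89/3,35] -> hit [89/3,33], descend [5, 28]
        N5 x:[29,33] y:[59/2,61/2] z:[34,35] -> miss, prune
        N28 x:[26,31] y:[67/2,69/2] z:[89/3,31] -> miss, prune
    N25 x:[29,35] y:[33,91/2] z:[32,103/3] -> hit [33,103/3], descend [11, 15]
      N11 x:[34,35] y:[87/2,91/2] z:[32,33] -> miss, prune
      N15 x:[29,34] y:[33,73/2] z:[32,103/3] -> hit [33,34], descend [1, 10]
        N1 x:[29,30] y:[33,71/2] z:[32,97/3] -> miss, prune
        N10 x:[32,34] y:[67/2,73/2] z:[97/3,103/3] -> hit [67/2,34] leaf, test {P6@t=67/2}

Summary -> nodes [0, 6, 16, 12, 18, 22, 5, 28, 25, 11, 15, 1, 10]; box-tests=13; leaf-entries=1; first=P6

== RESULT ==
13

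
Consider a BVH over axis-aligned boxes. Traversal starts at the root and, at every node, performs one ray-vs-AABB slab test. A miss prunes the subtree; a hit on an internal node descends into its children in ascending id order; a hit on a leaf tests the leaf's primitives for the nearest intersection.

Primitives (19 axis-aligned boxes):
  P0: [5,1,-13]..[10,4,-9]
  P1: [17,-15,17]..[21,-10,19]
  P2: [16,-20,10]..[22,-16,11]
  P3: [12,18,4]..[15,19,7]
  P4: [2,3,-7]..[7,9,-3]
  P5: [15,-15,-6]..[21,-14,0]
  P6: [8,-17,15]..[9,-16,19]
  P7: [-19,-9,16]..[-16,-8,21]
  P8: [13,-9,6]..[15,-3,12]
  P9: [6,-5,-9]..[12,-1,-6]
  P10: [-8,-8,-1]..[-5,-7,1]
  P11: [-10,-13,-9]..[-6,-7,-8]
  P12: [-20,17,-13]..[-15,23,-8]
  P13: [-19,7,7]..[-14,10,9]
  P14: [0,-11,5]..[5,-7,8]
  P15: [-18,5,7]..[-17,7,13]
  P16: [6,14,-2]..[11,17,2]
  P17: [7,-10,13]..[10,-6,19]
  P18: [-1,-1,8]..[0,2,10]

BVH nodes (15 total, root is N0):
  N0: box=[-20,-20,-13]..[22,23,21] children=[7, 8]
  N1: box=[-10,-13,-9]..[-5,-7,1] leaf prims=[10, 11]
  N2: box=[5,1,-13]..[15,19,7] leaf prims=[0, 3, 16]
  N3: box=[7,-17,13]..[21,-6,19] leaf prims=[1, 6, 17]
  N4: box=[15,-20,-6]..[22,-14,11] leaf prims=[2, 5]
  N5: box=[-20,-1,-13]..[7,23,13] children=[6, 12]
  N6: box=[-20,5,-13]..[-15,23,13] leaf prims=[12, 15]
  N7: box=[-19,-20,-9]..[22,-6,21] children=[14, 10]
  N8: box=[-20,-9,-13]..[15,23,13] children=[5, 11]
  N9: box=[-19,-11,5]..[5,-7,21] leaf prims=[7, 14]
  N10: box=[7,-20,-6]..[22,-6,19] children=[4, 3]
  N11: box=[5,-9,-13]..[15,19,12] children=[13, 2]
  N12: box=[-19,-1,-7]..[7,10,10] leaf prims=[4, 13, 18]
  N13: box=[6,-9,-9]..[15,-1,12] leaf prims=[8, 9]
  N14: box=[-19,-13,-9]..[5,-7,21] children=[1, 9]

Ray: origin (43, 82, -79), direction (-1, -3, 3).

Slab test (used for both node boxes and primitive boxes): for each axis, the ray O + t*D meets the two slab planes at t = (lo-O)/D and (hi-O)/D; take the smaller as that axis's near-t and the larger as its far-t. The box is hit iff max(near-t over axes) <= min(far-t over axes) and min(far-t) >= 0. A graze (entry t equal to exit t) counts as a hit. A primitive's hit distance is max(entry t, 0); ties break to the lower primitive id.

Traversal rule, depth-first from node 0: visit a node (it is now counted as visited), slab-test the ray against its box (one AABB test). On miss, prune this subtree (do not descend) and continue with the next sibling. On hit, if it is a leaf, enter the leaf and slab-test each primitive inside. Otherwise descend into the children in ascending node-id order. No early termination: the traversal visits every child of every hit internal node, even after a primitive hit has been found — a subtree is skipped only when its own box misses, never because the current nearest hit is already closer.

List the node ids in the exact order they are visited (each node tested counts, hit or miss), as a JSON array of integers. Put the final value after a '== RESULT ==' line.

Trace the traversal:
N0 x:[21,63] y:[59/3,34] z:[22,100/3] -> hit [22,100/3], descend [7, 8]
  N7 x:[21,62] y:[88/3,34] z:[70/3,100/3] -> hit [88/3,100/3], descend [10, 14]
    N10 x:[21,36] y:[88/3,34] z:[73/3,98/3] -> hit [88/3,98/3], descend [3, 4]
      N3 x:[22,36] y:[88/3,33] z:[92/3,98/3] -> hit [92/3,98/3] leaf, test {P1(miss), P6(miss), P17(miss)}
      N4 x:[21,28] y:[32,34] z:[73/3,30] -> miss, prune
    N14 x:[38,62] y:[89/3,95/3] z:[70/3,100/3] -> miss, prune
  N8 x:[28,63] y:[59/3,91/3] z:[22,92/3] -> hit [28,91/3], descend [5, 11]
    N5 x:[36,63] y:[59/3,83/3] z:[22,92/3] -> miss, prune
    N11 x:[28,38] y:[21,91/3] z:[22,91/3] -> hit [28,91/3], descend [2, 13]
      N2 x:[28,38] y:[21,27] z:[22,86/3] -> miss, prune
      N13 x:[28,37] y:[83/3,91/3] z:[70/3,91/3] -> hit [28,91/3] leaf, test {P8@t=85/3, P9(miss)}

Visited [0, 7, 10, 3, 4, 14, 8, 5, 11, 2, 13]. Tests: 11 box, 2 leaf. Nearest: P8.

== RESULT ==
[0, 7, 10, 3, 4, 14, 8, 5, 11, 2, 13]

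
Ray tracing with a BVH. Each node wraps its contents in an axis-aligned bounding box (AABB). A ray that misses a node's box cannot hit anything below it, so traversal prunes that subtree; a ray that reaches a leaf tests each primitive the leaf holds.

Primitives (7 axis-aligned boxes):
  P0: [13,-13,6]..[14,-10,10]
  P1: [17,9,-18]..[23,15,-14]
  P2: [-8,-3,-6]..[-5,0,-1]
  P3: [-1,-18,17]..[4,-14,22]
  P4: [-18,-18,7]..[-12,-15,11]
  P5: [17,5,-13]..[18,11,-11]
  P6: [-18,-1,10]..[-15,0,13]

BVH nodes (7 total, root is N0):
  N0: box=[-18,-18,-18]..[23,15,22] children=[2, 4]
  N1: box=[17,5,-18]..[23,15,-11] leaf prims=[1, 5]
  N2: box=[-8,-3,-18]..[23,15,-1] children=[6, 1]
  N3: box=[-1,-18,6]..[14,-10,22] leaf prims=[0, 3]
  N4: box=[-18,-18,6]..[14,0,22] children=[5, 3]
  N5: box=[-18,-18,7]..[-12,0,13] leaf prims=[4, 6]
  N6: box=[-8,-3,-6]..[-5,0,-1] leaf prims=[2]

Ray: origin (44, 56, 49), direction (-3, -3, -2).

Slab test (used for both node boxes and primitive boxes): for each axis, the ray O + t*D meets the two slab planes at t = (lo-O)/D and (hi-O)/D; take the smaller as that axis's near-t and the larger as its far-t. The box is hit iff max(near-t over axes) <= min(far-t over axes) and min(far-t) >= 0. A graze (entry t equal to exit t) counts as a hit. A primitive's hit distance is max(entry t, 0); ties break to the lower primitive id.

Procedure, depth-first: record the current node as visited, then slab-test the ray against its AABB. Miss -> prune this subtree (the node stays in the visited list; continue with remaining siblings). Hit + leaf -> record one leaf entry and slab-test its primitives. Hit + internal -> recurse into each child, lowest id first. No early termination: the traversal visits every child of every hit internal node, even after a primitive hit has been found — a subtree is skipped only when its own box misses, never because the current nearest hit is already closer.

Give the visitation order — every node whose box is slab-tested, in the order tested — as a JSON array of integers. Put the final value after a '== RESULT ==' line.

Walk:
N0 x:[7,62/3] y:[41/3,74/3] z:[27/2,67/2] -> hit [41/3,62/3], descend [2, 4]
  N2 x:[7,52/3] y:[41/3,59/3] z:[25,67/2] -> miss, prune
  N4 x:[10,62/3] y:[56/3,74/3] z:[27/2,43/2] -> hit [56/3,62/3], descend [3, 5]
    N3 x:[10,15] y:[22,74/3] z:[27/2,43/2] -> miss, prune
    N5 x:[56/3,62/3] y:[56/3,74/3] z:[18,21] -> hit [56/3,62/3] leaf, test {P4(miss), P6(miss)}

order=[0, 2, 4, 3, 5]  |boxes|=5  |leaves|=1  hit=miss

== RESULT ==
[0, 2, 4, 3, 5]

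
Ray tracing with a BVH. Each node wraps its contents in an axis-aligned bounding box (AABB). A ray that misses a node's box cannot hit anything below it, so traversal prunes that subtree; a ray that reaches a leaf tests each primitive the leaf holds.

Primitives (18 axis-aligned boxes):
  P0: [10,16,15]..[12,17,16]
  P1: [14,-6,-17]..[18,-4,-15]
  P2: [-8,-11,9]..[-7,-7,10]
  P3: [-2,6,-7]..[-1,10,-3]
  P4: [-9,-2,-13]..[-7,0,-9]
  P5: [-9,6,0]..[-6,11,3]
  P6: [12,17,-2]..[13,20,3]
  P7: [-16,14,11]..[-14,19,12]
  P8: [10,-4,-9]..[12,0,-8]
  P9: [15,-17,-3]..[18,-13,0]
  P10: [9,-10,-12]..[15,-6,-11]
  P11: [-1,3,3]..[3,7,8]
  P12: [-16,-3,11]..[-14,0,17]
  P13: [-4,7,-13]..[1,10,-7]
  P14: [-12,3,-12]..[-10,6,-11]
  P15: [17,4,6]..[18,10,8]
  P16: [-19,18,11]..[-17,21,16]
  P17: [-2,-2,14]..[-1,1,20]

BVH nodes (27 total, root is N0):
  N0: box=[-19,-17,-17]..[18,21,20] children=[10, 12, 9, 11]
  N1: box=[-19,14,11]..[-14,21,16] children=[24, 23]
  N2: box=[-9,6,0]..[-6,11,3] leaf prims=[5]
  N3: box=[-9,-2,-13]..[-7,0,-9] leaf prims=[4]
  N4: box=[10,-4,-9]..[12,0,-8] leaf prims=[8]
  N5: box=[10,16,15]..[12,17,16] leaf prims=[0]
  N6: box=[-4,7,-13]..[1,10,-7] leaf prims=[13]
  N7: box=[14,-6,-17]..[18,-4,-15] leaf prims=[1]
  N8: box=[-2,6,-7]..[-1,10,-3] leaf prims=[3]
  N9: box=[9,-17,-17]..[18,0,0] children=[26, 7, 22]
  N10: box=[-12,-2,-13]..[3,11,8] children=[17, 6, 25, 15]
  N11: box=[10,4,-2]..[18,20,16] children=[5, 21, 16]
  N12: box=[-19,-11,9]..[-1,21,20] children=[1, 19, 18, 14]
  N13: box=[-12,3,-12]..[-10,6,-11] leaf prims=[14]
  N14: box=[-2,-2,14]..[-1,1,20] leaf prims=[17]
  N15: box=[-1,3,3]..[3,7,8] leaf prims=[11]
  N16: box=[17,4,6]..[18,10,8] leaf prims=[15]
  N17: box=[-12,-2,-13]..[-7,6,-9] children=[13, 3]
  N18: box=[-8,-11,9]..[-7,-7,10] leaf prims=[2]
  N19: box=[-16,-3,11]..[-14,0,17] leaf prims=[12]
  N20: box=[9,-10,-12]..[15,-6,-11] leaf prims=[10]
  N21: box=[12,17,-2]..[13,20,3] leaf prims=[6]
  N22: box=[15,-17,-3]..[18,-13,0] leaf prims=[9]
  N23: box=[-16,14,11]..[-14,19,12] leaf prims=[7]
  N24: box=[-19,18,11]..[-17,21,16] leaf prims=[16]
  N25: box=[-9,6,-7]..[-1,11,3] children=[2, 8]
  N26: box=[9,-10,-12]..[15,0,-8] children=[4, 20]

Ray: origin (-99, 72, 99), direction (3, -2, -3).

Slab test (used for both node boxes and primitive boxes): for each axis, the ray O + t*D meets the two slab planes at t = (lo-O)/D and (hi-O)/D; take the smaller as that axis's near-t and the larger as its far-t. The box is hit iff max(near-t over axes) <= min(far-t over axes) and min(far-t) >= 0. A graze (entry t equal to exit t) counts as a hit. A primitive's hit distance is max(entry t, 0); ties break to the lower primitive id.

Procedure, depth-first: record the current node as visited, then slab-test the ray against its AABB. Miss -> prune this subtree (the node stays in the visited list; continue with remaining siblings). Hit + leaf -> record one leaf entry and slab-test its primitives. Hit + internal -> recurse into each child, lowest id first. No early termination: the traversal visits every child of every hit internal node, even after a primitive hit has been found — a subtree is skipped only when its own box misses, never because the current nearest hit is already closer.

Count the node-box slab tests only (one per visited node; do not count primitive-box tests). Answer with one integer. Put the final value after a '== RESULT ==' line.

Trace the traversal:
N0 x:[80/3,39] y:[51/2,89/2] z:[79/3,116/3] -> hit [80/3,116/3], descend [9, 10, 11, 12]
  N9 x:[36,39] y:[36,89/2] z:[33,116/3] -> hit [36,116/3], descend [7, 22, 26]
    N7 x:[113/3,39] y:[38,39] z:[38,116/3] -> hit [38,116/3] leaf, test {P1@t=38}
    N22 x:[38,39] y:[85/2,89/2] z:[33,34] -> miss, prune
    N26 x:[36,38] y:[36,41] z:[107/3,37] -> hit [36,37], descend [4, 20]
      N4 x:[109/3,37] y:[36,38] z:[107/3,36] -> miss, prune
      N20 x:[36,38] y:[39,41] z:[110/3,37] -> miss, prune
  N10 x:[29,34] y:[61/2,37] z:[91/3,112/3] -> hit [61/2,34], descend [6, 15, 17, 25]
    N6 x:[95/3,100/3] y:[31,65/2] z:[106/3,112/3] -> miss, prune
    N15 x:[98/3,34] y:[65/2,69/2] z:[91/3,32] -> miss, prune
    N17 x:[29,92/3] y:[33,37] z:[36,112/3] -> miss, prune
    N25 x:[30,98/3] y:[61/2,33] z:[32,106/3] -> hit [32,98/3], descend [2, 8]
      N2 x:[30,31] y:[61/2,33] z:[32,33] -> miss, prune
      N8 x:[97/3,98/3] y:[31,33] z:[34,106/3] -> miss, prune
  N11 x:[109/3,39] y:[26,34] z:[83/3,101/3] -> miss, prune
  N12 x:[80/3,98/3] y:[51/2,83/2] z:[79/3,30] -> hit [80/3,30], descend [1, 14, 18, 19]
    N1 x:[80/3,85/3] y:[51/2,29] z:[83/3,88/3] -> hit [83/3,85/3], descend [23, 24]
      N23 x:[83/3,85/3] y:[53/2,29] z:[29,88/3] -> miss, prune
      N24 x:[80/3,82/3] y:[51/2,27] z:[83/3,88/3] -> miss, prune
    N14 x:[97/3,98/3] y:[71/2,37] z:[79/3,85/3] -> miss, prune
    N18 x:[91/3,92/3] y:[79/2,83/2] z:[89/3,30] -> miss, prune
    N19 x:[83/3,85/3] y:[36,75/2] z:[82/3,88/3] -> miss, prune

22 AABB tests over nodes [0, 9, 7, 22, 26, 4, 20, 10, 6, 15, 17, 25, 2, 8, 11, 12, 1, 23, 24, 14, 18, 19]; 1 leaf entered; closest P1.

== RESULT ==
22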